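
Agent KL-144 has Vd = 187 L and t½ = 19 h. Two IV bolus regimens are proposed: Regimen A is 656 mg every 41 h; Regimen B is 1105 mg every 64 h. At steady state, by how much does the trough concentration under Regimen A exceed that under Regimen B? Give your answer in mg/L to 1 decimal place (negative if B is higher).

0.4 mg/L

Regimen A: f = (1/2)^(41/19) ≈ 0.2241; Cmin,ss = (656/187)·f/(1−f) ≈ 1.013 mg/L.
Regimen B: f = (1/2)^(64/19) ≈ 0.0968; Cmin,ss = (1105/187)·f/(1−f) ≈ 0.633 mg/L.
Difference ≈ 1.013 − 0.633 ≈ 0.380 mg/L.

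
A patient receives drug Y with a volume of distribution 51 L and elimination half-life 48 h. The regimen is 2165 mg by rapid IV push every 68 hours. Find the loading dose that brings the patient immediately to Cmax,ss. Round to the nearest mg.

f = (1/2)^(68/48) ≈ 0.374577; accumulation ratio R = 1/(1−f) ≈ 1.59892.
Loading dose to hit Cmax,ss on first dose: D_load = D_maint·R ≈ 2165 × 1.59892 ≈ 3461.66 mg.

3462 mg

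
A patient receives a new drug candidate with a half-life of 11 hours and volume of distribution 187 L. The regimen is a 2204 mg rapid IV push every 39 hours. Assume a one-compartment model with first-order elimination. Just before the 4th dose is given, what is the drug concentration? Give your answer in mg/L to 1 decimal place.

1.1 mg/L

f = (1/2)^(τ/t½) = (1/2)^(39/11) ≈ 0.0856.
C₀ = D/Vd = 2204/187 ≈ 11.786 mg/L.
Before the 4th dose, 3 doses have been given. Superposition: Cmin = C₀·(f + f² + … + f^3).
≈ 11.786 × (0.0856 + 0.0073 + 0.0006) ≈ 11.786 × 0.0935 ≈ 1.102 mg/L.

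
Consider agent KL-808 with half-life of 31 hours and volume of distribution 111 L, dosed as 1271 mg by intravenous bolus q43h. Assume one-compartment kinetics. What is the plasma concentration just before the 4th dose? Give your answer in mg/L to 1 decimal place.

6.7 mg/L

f = (1/2)^(τ/t½) = (1/2)^(43/31) ≈ 0.3823.
C₀ = D/Vd = 1271/111 ≈ 11.450 mg/L.
Before the 4th dose, 3 doses have been given. Superposition: Cmin = C₀·(f + f² + … + f^3).
≈ 11.450 × (0.3823 + 0.1462 + 0.0559) ≈ 11.450 × 0.5844 ≈ 6.691 mg/L.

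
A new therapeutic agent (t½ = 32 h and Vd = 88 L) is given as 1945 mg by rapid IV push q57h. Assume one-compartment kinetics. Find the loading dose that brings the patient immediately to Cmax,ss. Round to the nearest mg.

2743 mg

f = (1/2)^(57/32) ≈ 0.290931; accumulation ratio R = 1/(1−f) ≈ 1.41030.
Loading dose to hit Cmax,ss on first dose: D_load = D_maint·R ≈ 1945 × 1.41030 ≈ 2743.03 mg.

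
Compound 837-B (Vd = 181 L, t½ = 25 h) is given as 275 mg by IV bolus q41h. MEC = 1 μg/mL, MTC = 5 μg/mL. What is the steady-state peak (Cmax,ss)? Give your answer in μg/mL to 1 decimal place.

2.2 μg/mL

τ/t½ = 41/25 ≈ 1.64, so fraction remaining f = (1/2)^(41/25) ≈ 0.3209.
At steady state, accumulation factor R = 1/(1 − e^(−kτ)) ≈ 1.4725.
Each bolus raises the concentration by D/Vd = 275/181 ≈ 1.519 μg/mL.
Steady-state peak Cmax,ss = C₀·R ≈ 1.519 × 1.4725 ≈ 2.237 μg/mL.
Peak 2.2 μg/mL vs MTC 5 μg/mL: below toxic threshold.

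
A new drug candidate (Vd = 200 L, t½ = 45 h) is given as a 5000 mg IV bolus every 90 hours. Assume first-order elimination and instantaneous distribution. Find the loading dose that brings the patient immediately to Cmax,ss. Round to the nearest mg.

6667 mg

f = (1/2)^(90/45) ≈ 0.250000; accumulation ratio R = 1/(1−f) ≈ 1.33333.
Loading dose to hit Cmax,ss on first dose: D_load = D_maint·R ≈ 5000 × 1.33333 ≈ 6666.65 mg.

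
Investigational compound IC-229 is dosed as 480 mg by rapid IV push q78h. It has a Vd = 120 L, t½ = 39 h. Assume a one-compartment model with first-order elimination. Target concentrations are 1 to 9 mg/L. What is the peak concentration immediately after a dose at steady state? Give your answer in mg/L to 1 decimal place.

τ = 78 h = 2 half-lives, so f = (1/2)^2 = 0.25.
At steady state, R = 1/(1 − 0.25) = 4/3.
Single-dose peak C₀ = D/Vd = 480/120 = 4 mg/L.
Steady-state peak Cmax,ss = C₀·R = 4 × 4/3 ≈ 5.333 mg/L.
Peak 5.3 mg/L vs MTC 9 mg/L: below toxic threshold.

5.3 mg/L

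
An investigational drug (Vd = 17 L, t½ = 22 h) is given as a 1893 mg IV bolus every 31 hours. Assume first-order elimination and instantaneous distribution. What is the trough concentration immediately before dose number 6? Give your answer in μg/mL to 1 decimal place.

f = (1/2)^(τ/t½) = (1/2)^(31/22) ≈ 0.3765.
C₀ = D/Vd = 1893/17 ≈ 111.353 μg/mL.
Before the 6th dose, 5 doses have been given. Superposition: Cmin = C₀·(f + f² + … + f^5).
≈ 111.353 × (0.3765 + 0.1418 + 0.0534 + 0.0201 + 0.0076) ≈ 111.353 × 0.5994 ≈ 66.745 μg/mL.

66.7 μg/mL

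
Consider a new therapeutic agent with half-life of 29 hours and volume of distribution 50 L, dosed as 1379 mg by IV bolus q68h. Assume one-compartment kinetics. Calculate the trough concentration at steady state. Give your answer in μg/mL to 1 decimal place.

Over one 68-h interval, 68/29 ≈ 2.3448 half-lives elapse, leaving f ≈ 0.1969 of each dose.
Single-dose peak C₀ = D/Vd = 1379/50 ≈ 27.580 μg/mL.
Steady-state trough Cmin,ss = C₀·f/(1−f) ≈ 27.580 × 0.1969/0.8031 ≈ 6.762 μg/mL.

6.8 μg/mL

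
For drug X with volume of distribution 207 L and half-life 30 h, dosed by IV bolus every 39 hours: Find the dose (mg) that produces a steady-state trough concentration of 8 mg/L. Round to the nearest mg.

2422 mg

τ/t½ = 39/30 ≈ 1.3, so f = (1/2)^(39/30) ≈ 0.406126.
Cmin,ss = (D/Vd)·f/(1−f), so D = Cmin,ss·Vd·(1−f)/f.
D = 8 × 207 × (1−f)/f ≈ 8 × 207 × 1.46229 ≈ 2421.55 mg.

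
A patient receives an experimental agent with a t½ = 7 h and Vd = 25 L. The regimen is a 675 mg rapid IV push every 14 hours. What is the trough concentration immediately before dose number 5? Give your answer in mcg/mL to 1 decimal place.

9.0 mcg/mL

f = (1/2)^(τ/t½) = (1/2)^(14/7) ≈ 0.2500.
C₀ = D/Vd = 675/25 ≈ 27.000 mcg/mL.
Before the 5th dose, 4 doses have been given. Superposition: Cmin = C₀·(f + f² + … + f^4).
≈ 27.000 × (0.2500 + 0.0625 + 0.0156 + 0.0039) ≈ 27.000 × 0.3320 ≈ 8.964 mcg/mL.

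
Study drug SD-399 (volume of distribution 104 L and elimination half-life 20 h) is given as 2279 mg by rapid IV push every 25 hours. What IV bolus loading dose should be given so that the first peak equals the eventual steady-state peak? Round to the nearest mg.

f = (1/2)^(25/20) ≈ 0.420448; accumulation ratio R = 1/(1−f) ≈ 1.72547.
Loading dose to hit Cmax,ss on first dose: D_load = D_maint·R ≈ 2279 × 1.72547 ≈ 3932.35 mg.

3932 mg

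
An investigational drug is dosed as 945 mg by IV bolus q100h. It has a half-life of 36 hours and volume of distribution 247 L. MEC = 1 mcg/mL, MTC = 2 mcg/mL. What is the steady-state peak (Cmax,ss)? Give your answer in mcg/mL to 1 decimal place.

τ/t½ = 100/36 ≈ 2.7778, so fraction remaining f = (1/2)^(100/36) ≈ 0.1458.
Accumulation ratio R = 1/(1 − f) ≈ 1/0.8542 ≈ 1.1707.
Each bolus raises the concentration by D/Vd = 945/247 ≈ 3.826 mcg/mL.
Steady-state peak Cmax,ss = C₀·R ≈ 3.826 × 1.1707 ≈ 4.479 mcg/mL.
Peak 4.5 mcg/mL vs MTC 2 mcg/mL: exceeds toxic threshold.

4.5 mcg/mL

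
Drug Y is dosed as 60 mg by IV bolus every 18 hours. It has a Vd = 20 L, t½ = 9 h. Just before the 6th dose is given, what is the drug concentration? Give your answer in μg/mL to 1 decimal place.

1.0 μg/mL

f = (1/2)^(τ/t½) = (1/2)^(18/9) ≈ 0.2500.
C₀ = D/Vd = 60/20 ≈ 3.000 μg/mL.
Before the 6th dose, 5 doses have been given. Superposition: Cmin = C₀·(f + f² + … + f^5).
≈ 3.000 × (0.2500 + 0.0625 + 0.0156 + 0.0039 + 0.0010) ≈ 3.000 × 0.3330 ≈ 0.999 μg/mL.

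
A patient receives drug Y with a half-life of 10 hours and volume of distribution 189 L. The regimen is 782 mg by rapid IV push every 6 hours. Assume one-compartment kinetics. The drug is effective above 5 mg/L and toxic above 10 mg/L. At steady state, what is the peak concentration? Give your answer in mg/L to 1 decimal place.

12.2 mg/L

k = ln2/t½ = ln2/10 ≈ 0.069315 h⁻¹; fraction remaining f = e^(−kτ) = e^(−0.069315×6) ≈ 0.6598.
Accumulation ratio R = 1/(1 − f) ≈ 1/0.3402 ≈ 2.9394.
Single-dose peak C₀ = D/Vd = 782/189 ≈ 4.138 mg/L.
Steady-state peak Cmax,ss = C₀·R ≈ 4.138 × 2.9394 ≈ 12.163 mg/L.
Peak 12.2 mg/L vs MTC 10 mg/L: exceeds toxic threshold.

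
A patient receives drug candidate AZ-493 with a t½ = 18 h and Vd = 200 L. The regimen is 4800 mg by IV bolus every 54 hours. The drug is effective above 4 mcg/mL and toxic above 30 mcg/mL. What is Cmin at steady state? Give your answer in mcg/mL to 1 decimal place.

The dosing interval is 3 half-lives, so f = 2^(−3) = 0.125.
At steady state, R = 1/(1 − 0.125) = 8/7.
Single-dose peak C₀ = D/Vd = 4800/200 = 24 mcg/mL.
Steady-state peak Cmax,ss = C₀·R = 24 × 8/7 ≈ 27.429 mcg/mL.
Steady-state trough Cmin,ss = Cmax,ss·f ≈ 27.429 × 0.125 ≈ 3.429 mcg/mL.
Trough 3.4 mcg/mL vs MEC 4 mcg/mL: subtherapeutic.

3.4 mcg/mL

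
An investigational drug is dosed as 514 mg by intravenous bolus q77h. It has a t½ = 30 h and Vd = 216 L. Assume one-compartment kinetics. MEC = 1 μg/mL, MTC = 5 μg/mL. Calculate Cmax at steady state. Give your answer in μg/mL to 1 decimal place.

2.9 μg/mL

Over one 77-h interval, 77/30 ≈ 2.5667 half-lives elapse, leaving f ≈ 0.1688 of each dose.
Accumulation ratio R = 1/(1 − f) ≈ 1/0.8312 ≈ 1.2031.
Single-dose peak C₀ = D/Vd = 514/216 ≈ 2.380 μg/mL.
Steady-state peak Cmax,ss = C₀·R ≈ 2.380 × 1.2031 ≈ 2.863 μg/mL.
Peak 2.9 μg/mL vs MTC 5 μg/mL: below toxic threshold.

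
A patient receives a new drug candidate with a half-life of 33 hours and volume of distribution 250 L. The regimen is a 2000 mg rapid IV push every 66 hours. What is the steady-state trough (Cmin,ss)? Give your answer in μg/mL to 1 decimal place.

2.7 μg/mL

The dosing interval is 2 half-lives, so f = 2^(−2) = 0.25.
At steady state, R = 1/(1 − 0.25) = 4/3.
Single-dose peak C₀ = D/Vd = 2000/250 = 8 μg/mL.
Steady-state peak Cmax,ss = C₀·R = 8 × 4/3 ≈ 10.667 μg/mL.
Steady-state trough Cmin,ss = Cmax,ss·f ≈ 10.667 × 0.25 ≈ 2.667 μg/mL.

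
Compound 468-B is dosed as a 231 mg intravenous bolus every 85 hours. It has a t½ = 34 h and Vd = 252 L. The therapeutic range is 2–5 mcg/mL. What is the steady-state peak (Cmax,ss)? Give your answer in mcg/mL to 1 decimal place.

1.1 mcg/mL

k = ln2/t½ = ln2/34 ≈ 0.020387 h⁻¹; fraction remaining f = e^(−kτ) = e^(−0.020387×85) ≈ 0.1768.
Accumulation ratio R = 1/(1 − f) ≈ 1/0.8232 ≈ 1.2148.
Single-dose peak C₀ = D/Vd = 231/252 ≈ 0.917 mcg/mL.
Cmax,ss = C₀/(1 − f) ≈ 0.917/0.8232 ≈ 1.114 mcg/mL.
Peak 1.1 mcg/mL vs MTC 5 mcg/mL: below toxic threshold.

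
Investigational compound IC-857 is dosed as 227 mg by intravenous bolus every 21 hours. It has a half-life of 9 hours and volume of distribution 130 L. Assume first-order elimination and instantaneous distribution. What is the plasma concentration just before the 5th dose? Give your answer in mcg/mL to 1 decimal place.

f = (1/2)^(τ/t½) = (1/2)^(21/9) ≈ 0.1984.
C₀ = D/Vd = 227/130 ≈ 1.746 mcg/mL.
Before the 5th dose, 4 doses have been given. Superposition: Cmin = C₀·(f + f² + … + f^4).
≈ 1.746 × (0.1984 + 0.0394 + 0.0078 + 0.0015) ≈ 1.746 × 0.2471 ≈ 0.431 mcg/mL.

0.4 mcg/mL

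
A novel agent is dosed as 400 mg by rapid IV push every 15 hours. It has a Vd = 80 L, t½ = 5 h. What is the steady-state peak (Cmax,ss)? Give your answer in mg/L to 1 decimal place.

τ = 15 h = 3 half-lives, so f = (1/2)^3 = 0.125.
At steady state, R = 1/(1 − 0.125) = 8/7.
Single-dose peak C₀ = D/Vd = 400/80 = 5 mg/L.
Steady-state peak Cmax,ss = C₀·R = 5 × 8/7 ≈ 5.714 mg/L.

5.7 mg/L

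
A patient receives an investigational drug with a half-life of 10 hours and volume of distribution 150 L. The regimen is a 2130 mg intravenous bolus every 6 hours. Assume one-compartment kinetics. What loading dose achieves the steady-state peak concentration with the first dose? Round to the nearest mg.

6260 mg

f = (1/2)^(6/10) ≈ 0.659754; accumulation ratio R = 1/(1−f) ≈ 2.93905.
Loading dose to hit Cmax,ss on first dose: D_load = D_maint·R ≈ 2130 × 2.93905 ≈ 6260.18 mg.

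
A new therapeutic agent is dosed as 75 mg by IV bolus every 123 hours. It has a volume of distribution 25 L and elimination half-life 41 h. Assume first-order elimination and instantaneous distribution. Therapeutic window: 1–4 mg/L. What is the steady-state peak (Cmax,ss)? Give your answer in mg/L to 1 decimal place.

τ = 123 h = 3 half-lives, so f = (1/2)^3 = 0.125.
At steady state, R = 1/(1 − 0.125) = 8/7.
Single-dose peak C₀ = D/Vd = 75/25 = 3 mg/L.
Steady-state peak Cmax,ss = C₀·R = 3 × 8/7 ≈ 3.429 mg/L.
Peak 3.4 mg/L vs MTC 4 mg/L: below toxic threshold.

3.4 mg/L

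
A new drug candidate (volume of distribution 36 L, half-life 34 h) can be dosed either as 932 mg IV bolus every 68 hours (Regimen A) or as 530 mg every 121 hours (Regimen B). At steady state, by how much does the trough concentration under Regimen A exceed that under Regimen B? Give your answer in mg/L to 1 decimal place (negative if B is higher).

Regimen A: f = (1/2)^(68/34) ≈ 0.2500; Cmin,ss = (932/36)·f/(1−f) ≈ 8.630 mg/L.
Regimen B: f = (1/2)^(121/34) ≈ 0.0849; Cmin,ss = (530/36)·f/(1−f) ≈ 1.366 mg/L.
Difference ≈ 8.630 − 1.366 ≈ 7.264 mg/L.

7.3 mg/L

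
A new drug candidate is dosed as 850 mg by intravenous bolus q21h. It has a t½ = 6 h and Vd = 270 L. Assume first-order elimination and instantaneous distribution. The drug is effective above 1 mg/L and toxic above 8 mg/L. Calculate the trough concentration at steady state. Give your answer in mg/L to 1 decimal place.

Over one 21-h interval, 21/6 ≈ 3.5 half-lives elapse, leaving f ≈ 0.0884 of each dose.
Single-dose peak C₀ = D/Vd = 850/270 ≈ 3.148 mg/L.
Steady-state trough Cmin,ss = C₀·f/(1−f) ≈ 3.148 × 0.0884/0.9116 ≈ 0.305 mg/L.
Trough 0.3 mg/L vs MEC 1 mg/L: subtherapeutic.

0.3 mg/L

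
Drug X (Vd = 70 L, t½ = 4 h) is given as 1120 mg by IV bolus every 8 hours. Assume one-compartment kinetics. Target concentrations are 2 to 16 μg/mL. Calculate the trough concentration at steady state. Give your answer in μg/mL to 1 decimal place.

5.3 μg/mL

The dosing interval is 2 half-lives, so f = 2^(−2) = 0.25.
Accumulation ratio R = 1/(1 − f) = 1/0.75 = 4/3.
Single-dose peak C₀ = D/Vd = 1120/70 = 16 μg/mL.
Steady-state peak Cmax,ss = C₀·R = 16 × 4/3 ≈ 21.333 μg/mL.
Steady-state trough Cmin,ss = Cmax,ss·f ≈ 21.333 × 0.25 ≈ 5.333 μg/mL.
Trough 5.3 μg/mL vs MEC 2 μg/mL: adequate.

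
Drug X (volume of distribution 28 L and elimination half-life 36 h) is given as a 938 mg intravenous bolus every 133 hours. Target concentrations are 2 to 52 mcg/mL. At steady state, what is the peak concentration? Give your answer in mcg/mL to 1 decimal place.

36.3 mcg/mL

Over one 133-h interval, 133/36 ≈ 3.6944 half-lives elapse, leaving f ≈ 0.0772 of each dose.
Accumulation ratio R = 1/(1 − f) ≈ 1/0.9228 ≈ 1.0837.
Each bolus raises the concentration by D/Vd = 938/28 ≈ 33.500 mcg/mL.
Steady-state peak Cmax,ss = C₀·R ≈ 33.500 × 1.0837 ≈ 36.304 mcg/mL.
Peak 36.3 mcg/mL vs MTC 52 mcg/mL: below toxic threshold.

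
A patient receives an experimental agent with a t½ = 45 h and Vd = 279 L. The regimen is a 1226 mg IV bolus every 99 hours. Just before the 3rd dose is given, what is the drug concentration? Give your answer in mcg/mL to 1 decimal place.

1.2 mcg/mL

f = (1/2)^(τ/t½) = (1/2)^(99/45) ≈ 0.2176.
C₀ = D/Vd = 1226/279 ≈ 4.394 mcg/mL.
Before the 3rd dose, 2 doses have been given. Superposition: Cmin = C₀·(f + f²).
≈ 4.394 × (0.2176 + 0.0473) ≈ 4.394 × 0.2649 ≈ 1.164 mcg/mL.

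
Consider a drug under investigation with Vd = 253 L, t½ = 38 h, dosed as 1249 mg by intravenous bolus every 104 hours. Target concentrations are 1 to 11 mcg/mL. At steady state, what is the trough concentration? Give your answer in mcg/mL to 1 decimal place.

0.9 mcg/mL

Over one 104-h interval, 104/38 ≈ 2.7368 half-lives elapse, leaving f ≈ 0.1500 of each dose.
Single-dose peak C₀ = D/Vd = 1249/253 ≈ 4.937 mcg/mL.
Steady-state trough Cmin,ss = C₀·f/(1−f) ≈ 4.937 × 0.1500/0.8500 ≈ 0.871 mcg/mL.
Trough 0.9 mcg/mL vs MEC 1 mcg/mL: subtherapeutic.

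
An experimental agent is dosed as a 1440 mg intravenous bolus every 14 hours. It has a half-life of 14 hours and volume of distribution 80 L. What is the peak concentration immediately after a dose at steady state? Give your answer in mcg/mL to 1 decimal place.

The dosing interval is 1 half-life, so f = 2^(−1) = 0.5.
At steady state, R = 1/(1 − 0.5) = 2/1.
Single-dose peak C₀ = D/Vd = 1440/80 = 18 mcg/mL.
Steady-state peak Cmax,ss = C₀·R = 18 × 2/1 ≈ 36.000 mcg/mL.

36.0 mcg/mL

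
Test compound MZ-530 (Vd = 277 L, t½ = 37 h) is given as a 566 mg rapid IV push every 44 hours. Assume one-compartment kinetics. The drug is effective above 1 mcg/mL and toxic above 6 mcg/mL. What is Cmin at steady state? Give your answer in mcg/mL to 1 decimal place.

τ/t½ = 44/37 ≈ 1.1892, so fraction remaining f = (1/2)^(44/37) ≈ 0.4385.
Each bolus raises the concentration by D/Vd = 566/277 ≈ 2.043 mcg/mL.
Steady-state trough Cmin,ss = C₀·f/(1−f) ≈ 2.043 × 0.4385/0.5615 ≈ 1.595 mcg/mL.
Trough 1.6 mcg/mL vs MEC 1 mcg/mL: adequate.

1.6 mcg/mL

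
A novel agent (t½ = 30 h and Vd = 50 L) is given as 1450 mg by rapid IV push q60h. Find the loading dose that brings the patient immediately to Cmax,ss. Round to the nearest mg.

1933 mg

f = (1/2)^(60/30) ≈ 0.250000; accumulation ratio R = 1/(1−f) ≈ 1.33333.
Loading dose to hit Cmax,ss on first dose: D_load = D_maint·R ≈ 1450 × 1.33333 ≈ 1933.33 mg.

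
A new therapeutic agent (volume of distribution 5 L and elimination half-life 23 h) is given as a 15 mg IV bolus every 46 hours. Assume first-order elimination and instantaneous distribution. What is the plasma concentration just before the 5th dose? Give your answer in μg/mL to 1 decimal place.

1.0 μg/mL

f = (1/2)^(τ/t½) = (1/2)^(46/23) ≈ 0.2500.
C₀ = D/Vd = 15/5 ≈ 3.000 μg/mL.
Before the 5th dose, 4 doses have been given. Superposition: Cmin = C₀·(f + f² + … + f^4).
≈ 3.000 × (0.2500 + 0.0625 + 0.0156 + 0.0039) ≈ 3.000 × 0.3320 ≈ 0.996 μg/mL.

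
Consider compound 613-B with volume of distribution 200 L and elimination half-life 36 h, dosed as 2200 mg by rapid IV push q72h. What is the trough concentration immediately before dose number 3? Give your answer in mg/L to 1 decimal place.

3.4 mg/L

f = (1/2)^(τ/t½) = (1/2)^(72/36) ≈ 0.2500.
C₀ = D/Vd = 2200/200 ≈ 11.000 mg/L.
Before the 3rd dose, 2 doses have been given. Superposition: Cmin = C₀·(f + f²).
≈ 11.000 × (0.2500 + 0.0625) ≈ 11.000 × 0.3125 ≈ 3.438 mg/L.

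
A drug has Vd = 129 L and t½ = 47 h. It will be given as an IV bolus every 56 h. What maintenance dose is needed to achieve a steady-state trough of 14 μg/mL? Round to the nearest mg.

τ/t½ = 56/47 ≈ 1.1915, so f = (1/2)^(56/47) ≈ 0.437851.
Cmin,ss = (D/Vd)·f/(1−f), so D = Cmin,ss·Vd·(1−f)/f.
D = 14 × 129 × (1−f)/f ≈ 14 × 129 × 1.28388 ≈ 2318.69 mg.

2319 mg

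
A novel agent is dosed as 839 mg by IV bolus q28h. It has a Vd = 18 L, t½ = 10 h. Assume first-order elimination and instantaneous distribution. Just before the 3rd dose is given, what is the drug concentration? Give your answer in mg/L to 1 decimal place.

7.7 mg/L

f = (1/2)^(τ/t½) = (1/2)^(28/10) ≈ 0.1436.
C₀ = D/Vd = 839/18 ≈ 46.611 mg/L.
Before the 3rd dose, 2 doses have been given. Superposition: Cmin = C₀·(f + f²).
≈ 46.611 × (0.1436 + 0.0206) ≈ 46.611 × 0.1642 ≈ 7.654 mg/L.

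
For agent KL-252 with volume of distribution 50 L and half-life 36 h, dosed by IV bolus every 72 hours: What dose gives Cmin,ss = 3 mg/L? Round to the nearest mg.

τ/t½ = 72/36 ≈ 2, so f = (1/2)^(72/36) ≈ 0.250000.
Cmin,ss = (D/Vd)·f/(1−f), so D = Cmin,ss·Vd·(1−f)/f.
D = 3 × 50 × (1−f)/f ≈ 3 × 50 × 3.00000 ≈ 450.00 mg.

450 mg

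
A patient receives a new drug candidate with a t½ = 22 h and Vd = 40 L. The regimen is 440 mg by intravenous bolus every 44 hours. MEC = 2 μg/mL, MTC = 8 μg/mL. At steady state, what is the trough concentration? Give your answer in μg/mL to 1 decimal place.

3.7 μg/mL

The dosing interval is 2 half-lives, so f = 2^(−2) = 0.25.
Accumulation ratio R = 1/(1 − f) = 1/0.75 = 4/3.
Single-dose peak C₀ = D/Vd = 440/40 = 11 μg/mL.
Steady-state peak Cmax,ss = C₀·R = 11 × 4/3 ≈ 14.667 μg/mL.
Steady-state trough Cmin,ss = Cmax,ss·f ≈ 14.667 × 0.25 ≈ 3.667 μg/mL.
Trough 3.7 μg/mL vs MEC 2 μg/mL: adequate.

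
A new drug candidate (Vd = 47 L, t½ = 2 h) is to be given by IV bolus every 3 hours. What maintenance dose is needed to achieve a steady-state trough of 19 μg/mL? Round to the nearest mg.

τ/t½ = 3/2 ≈ 1.5, so f = (1/2)^(3/2) ≈ 0.353553.
Cmin,ss = (D/Vd)·f/(1−f), so D = Cmin,ss·Vd·(1−f)/f.
D = 19 × 47 × (1−f)/f ≈ 19 × 47 × 1.82843 ≈ 1632.79 mg.

1633 mg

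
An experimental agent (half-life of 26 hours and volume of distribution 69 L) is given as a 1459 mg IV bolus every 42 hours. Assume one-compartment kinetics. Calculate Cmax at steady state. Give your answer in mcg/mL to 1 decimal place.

31.4 mcg/mL

τ/t½ = 42/26 ≈ 1.6154, so fraction remaining f = (1/2)^(42/26) ≈ 0.3264.
Accumulation ratio R = 1/(1 − f) ≈ 1/0.6736 ≈ 1.4846.
Single-dose peak C₀ = D/Vd = 1459/69 ≈ 21.145 mcg/mL.
Steady-state peak Cmax,ss = C₀·R ≈ 21.145 × 1.4846 ≈ 31.392 mcg/mL.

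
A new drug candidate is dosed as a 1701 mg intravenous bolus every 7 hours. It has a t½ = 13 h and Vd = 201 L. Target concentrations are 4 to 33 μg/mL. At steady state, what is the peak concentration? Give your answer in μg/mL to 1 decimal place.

k = ln2/t½ = ln2/13 ≈ 0.053319 h⁻¹; fraction remaining f = e^(−kτ) = e^(−0.053319×7) ≈ 0.6885.
Accumulation ratio R = 1/(1 − f) ≈ 1/0.3115 ≈ 3.2103.
Each bolus raises the concentration by D/Vd = 1701/201 ≈ 8.463 μg/mL.
Steady-state peak Cmax,ss = C₀·R ≈ 8.463 × 3.2103 ≈ 27.169 μg/mL.
Peak 27.2 μg/mL vs MTC 33 μg/mL: below toxic threshold.

27.2 μg/mL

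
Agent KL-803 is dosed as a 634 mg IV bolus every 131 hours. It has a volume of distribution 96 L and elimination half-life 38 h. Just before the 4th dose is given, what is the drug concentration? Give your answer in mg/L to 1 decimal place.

0.7 mg/L

f = (1/2)^(τ/t½) = (1/2)^(131/38) ≈ 0.0917.
C₀ = D/Vd = 634/96 ≈ 6.604 mg/L.
Before the 4th dose, 3 doses have been given. Superposition: Cmin = C₀·(f + f² + … + f^3).
≈ 6.604 × (0.0917 + 0.0084 + 0.0008) ≈ 6.604 × 0.1009 ≈ 0.666 mg/L.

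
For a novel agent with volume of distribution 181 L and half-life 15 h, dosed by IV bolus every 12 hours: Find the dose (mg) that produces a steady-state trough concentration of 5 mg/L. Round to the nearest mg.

671 mg

τ/t½ = 12/15 ≈ 0.8, so f = (1/2)^(12/15) ≈ 0.574349.
Cmin,ss = (D/Vd)·f/(1−f), so D = Cmin,ss·Vd·(1−f)/f.
D = 5 × 181 × (1−f)/f ≈ 5 × 181 × 0.74110 ≈ 670.70 mg.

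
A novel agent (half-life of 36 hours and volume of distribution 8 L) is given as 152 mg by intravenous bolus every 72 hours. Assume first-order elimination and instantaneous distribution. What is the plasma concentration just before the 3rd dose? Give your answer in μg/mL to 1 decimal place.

f = (1/2)^(τ/t½) = (1/2)^(72/36) ≈ 0.2500.
C₀ = D/Vd = 152/8 ≈ 19.000 μg/mL.
Before the 3rd dose, 2 doses have been given. Superposition: Cmin = C₀·(f + f²).
≈ 19.000 × (0.2500 + 0.0625) ≈ 19.000 × 0.3125 ≈ 5.938 μg/mL.

5.9 μg/mL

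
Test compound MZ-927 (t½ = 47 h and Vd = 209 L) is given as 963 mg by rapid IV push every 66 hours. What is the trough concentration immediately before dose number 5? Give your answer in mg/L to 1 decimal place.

2.7 mg/L

f = (1/2)^(τ/t½) = (1/2)^(66/47) ≈ 0.3778.
C₀ = D/Vd = 963/209 ≈ 4.608 mg/L.
Before the 5th dose, 4 doses have been given. Superposition: Cmin = C₀·(f + f² + … + f^4).
≈ 4.608 × (0.3778 + 0.1427 + 0.0539 + 0.0204) ≈ 4.608 × 0.5948 ≈ 2.741 mg/L.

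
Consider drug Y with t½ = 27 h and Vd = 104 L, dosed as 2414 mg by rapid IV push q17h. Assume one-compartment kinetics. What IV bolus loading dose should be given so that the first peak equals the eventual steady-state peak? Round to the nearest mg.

f = (1/2)^(17/27) ≈ 0.646342; accumulation ratio R = 1/(1−f) ≈ 2.82759.
Loading dose to hit Cmax,ss on first dose: D_load = D_maint·R ≈ 2414 × 2.82759 ≈ 6825.80 mg.

6826 mg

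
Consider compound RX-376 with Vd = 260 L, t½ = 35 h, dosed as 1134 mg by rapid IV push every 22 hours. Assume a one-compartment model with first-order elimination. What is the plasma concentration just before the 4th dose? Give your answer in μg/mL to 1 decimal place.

5.8 μg/mL

f = (1/2)^(τ/t½) = (1/2)^(22/35) ≈ 0.6468.
C₀ = D/Vd = 1134/260 ≈ 4.362 μg/mL.
Before the 4th dose, 3 doses have been given. Superposition: Cmin = C₀·(f + f² + … + f^3).
≈ 4.362 × (0.6468 + 0.4184 + 0.2706) ≈ 4.362 × 1.3358 ≈ 5.827 μg/mL.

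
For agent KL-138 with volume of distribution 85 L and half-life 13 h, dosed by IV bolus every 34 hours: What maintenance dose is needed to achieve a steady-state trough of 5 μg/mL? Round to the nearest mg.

2179 mg

τ/t½ = 34/13 ≈ 2.6154, so f = (1/2)^(34/13) ≈ 0.163189.
Cmin,ss = (D/Vd)·f/(1−f), so D = Cmin,ss·Vd·(1−f)/f.
D = 5 × 85 × (1−f)/f ≈ 5 × 85 × 5.12786 ≈ 2179.34 mg.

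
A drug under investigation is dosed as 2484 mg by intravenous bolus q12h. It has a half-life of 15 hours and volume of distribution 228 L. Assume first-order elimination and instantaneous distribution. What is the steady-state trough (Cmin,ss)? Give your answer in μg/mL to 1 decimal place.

τ/t½ = 12/15 ≈ 0.8, so fraction remaining f = (1/2)^(12/15) ≈ 0.5743.
Single-dose peak C₀ = D/Vd = 2484/228 ≈ 10.895 μg/mL.
Steady-state trough Cmin,ss = C₀·f/(1−f) ≈ 10.895 × 0.5743/0.4257 ≈ 14.698 μg/mL.

14.7 μg/mL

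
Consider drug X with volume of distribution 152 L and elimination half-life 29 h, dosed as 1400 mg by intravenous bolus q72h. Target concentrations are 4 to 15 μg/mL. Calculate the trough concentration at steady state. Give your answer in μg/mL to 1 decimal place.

2.0 μg/mL

Over one 72-h interval, 72/29 ≈ 2.4828 half-lives elapse, leaving f ≈ 0.1789 of each dose.
Single-dose peak C₀ = D/Vd = 1400/152 ≈ 9.211 μg/mL.
Steady-state trough Cmin,ss = C₀·f/(1−f) ≈ 9.211 × 0.1789/0.8211 ≈ 2.007 μg/mL.
Trough 2.0 μg/mL vs MEC 4 μg/mL: subtherapeutic.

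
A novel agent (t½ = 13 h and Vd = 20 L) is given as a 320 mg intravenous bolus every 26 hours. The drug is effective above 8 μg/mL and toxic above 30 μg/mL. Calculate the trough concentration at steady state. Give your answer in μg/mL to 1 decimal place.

5.3 μg/mL

τ = 26 h = 2 half-lives, so f = (1/2)^2 = 0.25.
At steady state, R = 1/(1 − 0.25) = 4/3.
Single-dose peak C₀ = D/Vd = 320/20 = 16 μg/mL.
Steady-state peak Cmax,ss = C₀·R = 16 × 4/3 ≈ 21.333 μg/mL.
Steady-state trough Cmin,ss = Cmax,ss·f ≈ 21.333 × 0.25 ≈ 5.333 μg/mL.
Trough 5.3 μg/mL vs MEC 8 μg/mL: subtherapeutic.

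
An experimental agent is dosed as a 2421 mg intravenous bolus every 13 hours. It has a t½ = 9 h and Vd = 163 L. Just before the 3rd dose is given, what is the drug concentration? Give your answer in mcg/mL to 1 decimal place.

f = (1/2)^(τ/t½) = (1/2)^(13/9) ≈ 0.3674.
C₀ = D/Vd = 2421/163 ≈ 14.853 mcg/mL.
Before the 3rd dose, 2 doses have been given. Superposition: Cmin = C₀·(f + f²).
≈ 14.853 × (0.3674 + 0.1350) ≈ 14.853 × 0.5024 ≈ 7.462 mcg/mL.

7.5 mcg/mL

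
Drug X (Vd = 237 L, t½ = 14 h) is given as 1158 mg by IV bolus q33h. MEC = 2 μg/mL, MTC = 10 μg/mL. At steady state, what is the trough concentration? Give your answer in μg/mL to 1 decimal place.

k = ln2/t½ = ln2/14 ≈ 0.049511 h⁻¹; fraction remaining f = e^(−kτ) = e^(−0.049511×33) ≈ 0.1952.
Accumulation ratio R = 1/(1 − f) ≈ 1/0.8048 ≈ 1.2425.
Single-dose peak C₀ = D/Vd = 1158/237 ≈ 4.886 μg/mL.
Cmax,ss = C₀/(1 − f) ≈ 4.886/0.8048 ≈ 6.071 μg/mL.
One interval later, Cmin,ss = Cmax,ss·e^(−kτ) ≈ 6.071 × 0.1952 ≈ 1.185 μg/mL.
Trough 1.2 μg/mL vs MEC 2 μg/mL: subtherapeutic.

1.2 μg/mL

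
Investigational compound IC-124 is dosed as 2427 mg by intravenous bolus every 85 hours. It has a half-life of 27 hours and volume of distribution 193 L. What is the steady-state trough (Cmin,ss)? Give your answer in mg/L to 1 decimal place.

1.6 mg/L

τ/t½ = 85/27 ≈ 3.1481, so fraction remaining f = (1/2)^(85/27) ≈ 0.1128.
At steady state, accumulation factor R = 1/(1 − e^(−kτ)) ≈ 1.1271.
Each bolus raises the concentration by D/Vd = 2427/193 ≈ 12.575 mg/L.
Steady-state peak Cmax,ss = C₀·R ≈ 12.575 × 1.1271 ≈ 14.173 mg/L.
One interval later, Cmin,ss = Cmax,ss·e^(−kτ) ≈ 14.173 × 0.1128 ≈ 1.599 mg/L.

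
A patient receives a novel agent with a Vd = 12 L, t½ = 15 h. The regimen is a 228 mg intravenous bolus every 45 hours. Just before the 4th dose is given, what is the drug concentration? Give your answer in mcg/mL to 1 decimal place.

f = (1/2)^(τ/t½) = (1/2)^(45/15) ≈ 0.1250.
C₀ = D/Vd = 228/12 ≈ 19.000 mcg/mL.
Before the 4th dose, 3 doses have been given. Superposition: Cmin = C₀·(f + f² + … + f^3).
≈ 19.000 × (0.1250 + 0.0156 + 0.0020) ≈ 19.000 × 0.1426 ≈ 2.709 mcg/mL.

2.7 mcg/mL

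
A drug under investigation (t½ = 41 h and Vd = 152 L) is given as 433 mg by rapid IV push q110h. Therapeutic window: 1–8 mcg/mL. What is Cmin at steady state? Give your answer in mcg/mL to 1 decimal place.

τ/t½ = 110/41 ≈ 2.6829, so fraction remaining f = (1/2)^(110/41) ≈ 0.1557.
Accumulation ratio R = 1/(1 − f) ≈ 1/0.8443 ≈ 1.1844.
Single-dose peak C₀ = D/Vd = 433/152 ≈ 2.849 mcg/mL.
Steady-state peak Cmax,ss = C₀·R ≈ 2.849 × 1.1844 ≈ 3.374 mcg/mL.
One interval later, Cmin,ss = Cmax,ss·e^(−kτ) ≈ 3.374 × 0.1557 ≈ 0.525 mcg/mL.
Trough 0.5 mcg/mL vs MEC 1 mcg/mL: subtherapeutic.

0.5 mcg/mL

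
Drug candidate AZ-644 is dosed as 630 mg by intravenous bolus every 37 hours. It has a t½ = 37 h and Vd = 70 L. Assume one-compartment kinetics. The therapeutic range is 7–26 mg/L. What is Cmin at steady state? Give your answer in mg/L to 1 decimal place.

9.0 mg/L

The dosing interval is 1 half-life, so f = 2^(−1) = 0.5.
Accumulation ratio R = 1/(1 − f) = 1/0.5 = 2/1.
Single-dose peak C₀ = D/Vd = 630/70 = 9 mg/L.
Steady-state peak Cmax,ss = C₀·R = 9 × 2/1 ≈ 18.000 mg/L.
Steady-state trough Cmin,ss = Cmax,ss·f ≈ 18.000 × 0.5 ≈ 9.000 mg/L.
Trough 9.0 mg/L vs MEC 7 mg/L: adequate.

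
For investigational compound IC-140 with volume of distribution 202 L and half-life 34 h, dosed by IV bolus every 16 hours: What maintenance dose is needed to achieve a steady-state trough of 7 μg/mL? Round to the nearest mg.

τ/t½ = 16/34 ≈ 0.47059, so f = (1/2)^(16/34) ≈ 0.721670.
Cmin,ss = (D/Vd)·f/(1−f), so D = Cmin,ss·Vd·(1−f)/f.
D = 7 × 202 × (1−f)/f ≈ 7 × 202 × 0.38567 ≈ 545.34 mg.

545 mg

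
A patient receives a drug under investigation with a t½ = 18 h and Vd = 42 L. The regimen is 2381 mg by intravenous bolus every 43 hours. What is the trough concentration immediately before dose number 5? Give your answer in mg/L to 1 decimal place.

13.4 mg/L

f = (1/2)^(τ/t½) = (1/2)^(43/18) ≈ 0.1909.
C₀ = D/Vd = 2381/42 ≈ 56.690 mg/L.
Before the 5th dose, 4 doses have been given. Superposition: Cmin = C₀·(f + f² + … + f^4).
≈ 56.690 × (0.1909 + 0.0364 + 0.0070 + 0.0013) ≈ 56.690 × 0.2356 ≈ 13.356 mg/L.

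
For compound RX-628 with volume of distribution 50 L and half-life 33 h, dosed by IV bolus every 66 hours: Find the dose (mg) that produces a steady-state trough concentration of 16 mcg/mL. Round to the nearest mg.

τ/t½ = 66/33 ≈ 2, so f = (1/2)^(66/33) ≈ 0.250000.
Cmin,ss = (D/Vd)·f/(1−f), so D = Cmin,ss·Vd·(1−f)/f.
D = 16 × 50 × (1−f)/f ≈ 16 × 50 × 3.00000 ≈ 2400.00 mg.

2400 mg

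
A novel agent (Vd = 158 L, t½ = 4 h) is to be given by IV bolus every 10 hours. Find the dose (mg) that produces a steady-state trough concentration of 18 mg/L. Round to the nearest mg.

13244 mg

τ/t½ = 10/4 ≈ 2.5, so f = (1/2)^(10/4) ≈ 0.176777.
Cmin,ss = (D/Vd)·f/(1−f), so D = Cmin,ss·Vd·(1−f)/f.
D = 18 × 158 × (1−f)/f ≈ 18 × 158 × 4.65684 ≈ 13244.05 mg.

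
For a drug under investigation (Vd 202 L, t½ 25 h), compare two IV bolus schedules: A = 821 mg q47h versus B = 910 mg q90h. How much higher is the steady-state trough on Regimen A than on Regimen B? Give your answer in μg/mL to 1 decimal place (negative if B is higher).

1.1 μg/mL

Regimen A: f = (1/2)^(47/25) ≈ 0.2717; Cmin,ss = (821/202)·f/(1−f) ≈ 1.516 μg/mL.
Regimen B: f = (1/2)^(90/25) ≈ 0.0825; Cmin,ss = (910/202)·f/(1−f) ≈ 0.405 μg/mL.
Difference ≈ 1.516 − 0.405 ≈ 1.111 μg/mL.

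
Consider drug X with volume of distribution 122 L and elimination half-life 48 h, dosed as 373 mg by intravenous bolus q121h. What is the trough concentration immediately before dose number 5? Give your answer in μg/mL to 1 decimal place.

0.6 μg/mL

f = (1/2)^(τ/t½) = (1/2)^(121/48) ≈ 0.1742.
C₀ = D/Vd = 373/122 ≈ 3.057 μg/mL.
Before the 5th dose, 4 doses have been given. Superposition: Cmin = C₀·(f + f² + … + f^4).
≈ 3.057 × (0.1742 + 0.0303 + 0.0053 + 0.0009) ≈ 3.057 × 0.2107 ≈ 0.644 μg/mL.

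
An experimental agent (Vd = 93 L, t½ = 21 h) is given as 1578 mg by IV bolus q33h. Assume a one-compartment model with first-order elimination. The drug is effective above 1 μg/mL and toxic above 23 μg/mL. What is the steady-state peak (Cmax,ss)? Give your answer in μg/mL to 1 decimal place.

25.6 μg/mL

Over one 33-h interval, 33/21 ≈ 1.5714 half-lives elapse, leaving f ≈ 0.3365 of each dose.
Accumulation ratio R = 1/(1 − f) ≈ 1/0.6635 ≈ 1.5072.
Single-dose peak C₀ = D/Vd = 1578/93 ≈ 16.968 μg/mL.
Steady-state peak Cmax,ss = C₀·R ≈ 16.968 × 1.5072 ≈ 25.574 μg/mL.
Peak 25.6 μg/mL vs MTC 23 μg/mL: exceeds toxic threshold.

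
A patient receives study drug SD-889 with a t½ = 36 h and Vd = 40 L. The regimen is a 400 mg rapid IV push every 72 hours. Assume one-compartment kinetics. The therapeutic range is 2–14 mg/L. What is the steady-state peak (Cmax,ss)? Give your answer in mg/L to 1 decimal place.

13.3 mg/L

τ = 72 h = 2 half-lives, so f = (1/2)^2 = 0.25.
Accumulation ratio R = 1/(1 − f) = 1/0.75 = 4/3.
Single-dose peak C₀ = D/Vd = 400/40 = 10 mg/L.
Steady-state peak Cmax,ss = C₀·R = 10 × 4/3 ≈ 13.333 mg/L.
Peak 13.3 mg/L vs MTC 14 mg/L: below toxic threshold.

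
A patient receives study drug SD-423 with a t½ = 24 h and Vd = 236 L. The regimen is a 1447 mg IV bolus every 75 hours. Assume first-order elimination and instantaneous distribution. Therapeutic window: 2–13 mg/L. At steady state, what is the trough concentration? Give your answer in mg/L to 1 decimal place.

τ/t½ = 75/24 ≈ 3.125, so fraction remaining f = (1/2)^(75/24) ≈ 0.1146.
At steady state, accumulation factor R = 1/(1 − e^(−kτ)) ≈ 1.1294.
Single-dose peak C₀ = D/Vd = 1447/236 ≈ 6.131 mg/L.
Steady-state peak Cmax,ss = C₀·R ≈ 6.131 × 1.1294 ≈ 6.924 mg/L.
One interval later, Cmin,ss = Cmax,ss·e^(−kτ) ≈ 6.924 × 0.1146 ≈ 0.793 mg/L.
Trough 0.8 mg/L vs MEC 2 mg/L: subtherapeutic.

0.8 mg/L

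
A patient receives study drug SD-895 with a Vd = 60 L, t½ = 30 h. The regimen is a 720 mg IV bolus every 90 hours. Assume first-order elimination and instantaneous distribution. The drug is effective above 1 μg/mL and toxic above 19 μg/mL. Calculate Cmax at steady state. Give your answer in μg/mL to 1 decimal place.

τ = 90 h = 3 half-lives, so f = (1/2)^3 = 0.125.
At steady state, R = 1/(1 − 0.125) = 8/7.
Single-dose peak C₀ = D/Vd = 720/60 = 12 μg/mL.
Steady-state peak Cmax,ss = C₀·R = 12 × 8/7 ≈ 13.714 μg/mL.
Peak 13.7 μg/mL vs MTC 19 μg/mL: below toxic threshold.

13.7 μg/mL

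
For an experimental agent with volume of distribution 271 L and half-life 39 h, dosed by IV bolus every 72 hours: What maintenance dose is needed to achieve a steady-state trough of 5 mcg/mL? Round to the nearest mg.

3517 mg

τ/t½ = 72/39 ≈ 1.8462, so f = (1/2)^(72/39) ≈ 0.278133.
Cmin,ss = (D/Vd)·f/(1−f), so D = Cmin,ss·Vd·(1−f)/f.
D = 5 × 271 × (1−f)/f ≈ 5 × 271 × 2.59540 ≈ 3516.77 mg.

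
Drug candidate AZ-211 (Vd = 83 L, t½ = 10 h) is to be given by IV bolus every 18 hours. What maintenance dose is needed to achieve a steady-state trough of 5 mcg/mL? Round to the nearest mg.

1030 mg

τ/t½ = 18/10 ≈ 1.8, so f = (1/2)^(18/10) ≈ 0.287175.
Cmin,ss = (D/Vd)·f/(1−f), so D = Cmin,ss·Vd·(1−f)/f.
D = 5 × 83 × (1−f)/f ≈ 5 × 83 × 2.48220 ≈ 1030.11 mg.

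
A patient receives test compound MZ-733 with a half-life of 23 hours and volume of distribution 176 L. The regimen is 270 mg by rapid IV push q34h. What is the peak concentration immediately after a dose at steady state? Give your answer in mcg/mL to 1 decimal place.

k = ln2/t½ = ln2/23 ≈ 0.030137 h⁻¹; fraction remaining f = e^(−kτ) = e^(−0.030137×34) ≈ 0.3589.
Accumulation ratio R = 1/(1 − f) ≈ 1/0.6411 ≈ 1.5598.
Single-dose peak C₀ = D/Vd = 270/176 ≈ 1.534 mcg/mL.
Cmax,ss = C₀/(1 − f) ≈ 1.534/0.6411 ≈ 2.393 mcg/mL.

2.4 mcg/mL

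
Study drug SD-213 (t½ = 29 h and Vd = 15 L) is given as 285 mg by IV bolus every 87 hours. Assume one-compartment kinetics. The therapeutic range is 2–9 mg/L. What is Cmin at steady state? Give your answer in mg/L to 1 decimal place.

τ = 87 h = 3 half-lives, so f = (1/2)^3 = 0.125.
At steady state, R = 1/(1 − 0.125) = 8/7.
Single-dose peak C₀ = D/Vd = 285/15 = 19 mg/L.
Steady-state peak Cmax,ss = C₀·R = 19 × 8/7 ≈ 21.714 mg/L.
Steady-state trough Cmin,ss = Cmax,ss·f ≈ 21.714 × 0.125 ≈ 2.714 mg/L.
Trough 2.7 mg/L vs MEC 2 mg/L: adequate.

2.7 mg/L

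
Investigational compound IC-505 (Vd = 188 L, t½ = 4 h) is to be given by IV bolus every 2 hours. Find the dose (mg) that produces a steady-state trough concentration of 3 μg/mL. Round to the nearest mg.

234 mg

τ/t½ = 2/4 ≈ 0.5, so f = (1/2)^(2/4) ≈ 0.707107.
Cmin,ss = (D/Vd)·f/(1−f), so D = Cmin,ss·Vd·(1−f)/f.
D = 3 × 188 × (1−f)/f ≈ 3 × 188 × 0.41421 ≈ 233.61 mg.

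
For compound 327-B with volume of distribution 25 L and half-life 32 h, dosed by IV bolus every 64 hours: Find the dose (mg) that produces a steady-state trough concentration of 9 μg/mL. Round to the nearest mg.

675 mg

τ/t½ = 64/32 ≈ 2, so f = (1/2)^(64/32) ≈ 0.250000.
Cmin,ss = (D/Vd)·f/(1−f), so D = Cmin,ss·Vd·(1−f)/f.
D = 9 × 25 × (1−f)/f ≈ 9 × 25 × 3.00000 ≈ 675.00 mg.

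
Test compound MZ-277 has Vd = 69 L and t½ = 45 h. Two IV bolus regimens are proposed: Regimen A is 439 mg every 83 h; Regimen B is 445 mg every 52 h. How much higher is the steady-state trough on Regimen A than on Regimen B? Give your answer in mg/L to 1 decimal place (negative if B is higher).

-2.8 mg/L

Regimen A: f = (1/2)^(83/45) ≈ 0.2785; Cmin,ss = (439/69)·f/(1−f) ≈ 2.456 mg/L.
Regimen B: f = (1/2)^(52/45) ≈ 0.4489; Cmin,ss = (445/69)·f/(1−f) ≈ 5.253 mg/L.
Difference ≈ 2.456 − 5.253 ≈ -2.797 mg/L.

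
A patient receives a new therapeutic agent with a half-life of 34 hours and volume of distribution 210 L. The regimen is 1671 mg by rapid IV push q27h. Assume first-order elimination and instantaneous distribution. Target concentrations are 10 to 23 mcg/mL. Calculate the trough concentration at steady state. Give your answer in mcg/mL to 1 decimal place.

τ/t½ = 27/34 ≈ 0.79412, so fraction remaining f = (1/2)^(27/34) ≈ 0.5767.
Accumulation ratio R = 1/(1 − f) ≈ 1/0.4233 ≈ 2.3624.
Single-dose peak C₀ = D/Vd = 1671/210 ≈ 7.957 mcg/mL.
Cmax,ss = C₀/(1 − f) ≈ 7.957/0.4233 ≈ 18.798 mcg/mL.
Steady-state trough Cmin,ss = Cmax,ss·f ≈ 18.798 × 0.5767 ≈ 10.841 mcg/mL.
Trough 10.8 mcg/mL vs MEC 10 mcg/mL: adequate.

10.8 mcg/mL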